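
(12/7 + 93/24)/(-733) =-313/41048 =-0.01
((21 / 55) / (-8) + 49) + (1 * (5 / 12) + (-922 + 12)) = -1136033 / 1320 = -860.63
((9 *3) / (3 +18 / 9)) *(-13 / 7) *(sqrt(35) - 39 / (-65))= -65.35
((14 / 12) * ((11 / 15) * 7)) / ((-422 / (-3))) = 539 / 12660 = 0.04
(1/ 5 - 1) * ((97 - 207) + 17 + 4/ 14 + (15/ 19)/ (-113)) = 5574032/ 75145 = 74.18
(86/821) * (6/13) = 516/10673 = 0.05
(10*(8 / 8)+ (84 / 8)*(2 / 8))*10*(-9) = -4545 / 4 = -1136.25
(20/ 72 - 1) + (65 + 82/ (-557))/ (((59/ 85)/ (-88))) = -4864027939/ 591534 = -8222.74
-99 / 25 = -3.96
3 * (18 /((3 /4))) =72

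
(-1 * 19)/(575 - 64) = -19/511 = -0.04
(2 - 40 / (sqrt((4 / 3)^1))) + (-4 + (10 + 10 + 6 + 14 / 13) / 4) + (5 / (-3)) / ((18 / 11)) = 2633 / 702 - 20* sqrt(3) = -30.89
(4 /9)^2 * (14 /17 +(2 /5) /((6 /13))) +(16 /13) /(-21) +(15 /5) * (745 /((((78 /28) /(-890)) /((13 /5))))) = -3489561349324 /1879605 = -1856539.72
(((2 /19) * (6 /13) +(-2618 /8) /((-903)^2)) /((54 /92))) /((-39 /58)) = -3698639729 /30297220317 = -0.12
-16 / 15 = -1.07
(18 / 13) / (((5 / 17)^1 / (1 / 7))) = 306 / 455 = 0.67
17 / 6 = 2.83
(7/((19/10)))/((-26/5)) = -175/247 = -0.71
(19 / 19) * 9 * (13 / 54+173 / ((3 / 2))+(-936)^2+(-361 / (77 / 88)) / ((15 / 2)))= 1655935907 / 210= 7885409.08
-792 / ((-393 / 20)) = 5280 / 131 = 40.31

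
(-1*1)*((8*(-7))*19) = 1064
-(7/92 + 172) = -15831/92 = -172.08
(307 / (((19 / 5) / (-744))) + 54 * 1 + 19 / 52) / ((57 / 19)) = -59332367 / 2964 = -20017.67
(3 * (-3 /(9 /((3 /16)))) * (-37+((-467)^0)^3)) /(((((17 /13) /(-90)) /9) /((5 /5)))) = -4181.03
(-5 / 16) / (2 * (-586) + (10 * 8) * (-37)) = 5 / 66112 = 0.00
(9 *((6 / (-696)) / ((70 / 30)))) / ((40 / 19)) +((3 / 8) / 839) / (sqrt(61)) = -513 / 32480 +3 *sqrt(61) / 409432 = -0.02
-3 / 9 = -1 / 3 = -0.33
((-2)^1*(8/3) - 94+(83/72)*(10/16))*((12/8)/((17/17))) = -56801/384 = -147.92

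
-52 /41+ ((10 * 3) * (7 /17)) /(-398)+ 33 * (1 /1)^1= 4396978 /138703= 31.70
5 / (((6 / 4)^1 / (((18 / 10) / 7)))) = 6 / 7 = 0.86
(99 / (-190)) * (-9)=891 / 190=4.69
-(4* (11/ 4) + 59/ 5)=-114/ 5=-22.80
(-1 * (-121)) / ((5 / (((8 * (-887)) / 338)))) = -429308 / 845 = -508.06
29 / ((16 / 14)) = 25.38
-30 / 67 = -0.45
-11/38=-0.29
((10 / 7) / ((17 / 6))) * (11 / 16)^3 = 19965 / 121856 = 0.16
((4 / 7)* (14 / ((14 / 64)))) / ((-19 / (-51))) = 98.17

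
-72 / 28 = -18 / 7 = -2.57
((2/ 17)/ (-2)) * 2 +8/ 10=58/ 85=0.68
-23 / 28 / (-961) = 23 / 26908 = 0.00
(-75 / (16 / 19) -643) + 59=-10769 / 16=-673.06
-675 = -675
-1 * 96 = -96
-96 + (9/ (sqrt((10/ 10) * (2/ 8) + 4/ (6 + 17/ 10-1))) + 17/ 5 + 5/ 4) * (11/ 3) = -1579/ 20 + 66 * sqrt(15209)/ 227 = -43.09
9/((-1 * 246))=-3/82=-0.04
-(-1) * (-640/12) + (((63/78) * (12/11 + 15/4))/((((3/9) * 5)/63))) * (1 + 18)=47272429/17160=2754.80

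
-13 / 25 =-0.52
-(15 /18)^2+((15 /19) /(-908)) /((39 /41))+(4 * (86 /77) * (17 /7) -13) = -1547973593 /543981438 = -2.85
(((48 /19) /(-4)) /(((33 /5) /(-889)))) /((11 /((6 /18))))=17780 /6897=2.58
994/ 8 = 497/ 4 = 124.25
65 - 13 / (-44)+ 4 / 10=14453 / 220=65.70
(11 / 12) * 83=913 / 12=76.08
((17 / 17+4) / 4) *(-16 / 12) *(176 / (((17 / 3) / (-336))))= 295680 / 17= 17392.94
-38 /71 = -0.54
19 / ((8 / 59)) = 1121 / 8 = 140.12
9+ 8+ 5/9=158/9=17.56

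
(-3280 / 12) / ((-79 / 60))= 16400 / 79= 207.59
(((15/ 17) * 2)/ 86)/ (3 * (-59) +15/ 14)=-70/ 600151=-0.00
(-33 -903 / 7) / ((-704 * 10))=81 / 3520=0.02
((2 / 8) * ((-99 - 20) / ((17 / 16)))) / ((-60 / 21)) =49 / 5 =9.80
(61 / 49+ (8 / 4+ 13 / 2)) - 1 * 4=563 / 98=5.74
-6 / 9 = -2 / 3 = -0.67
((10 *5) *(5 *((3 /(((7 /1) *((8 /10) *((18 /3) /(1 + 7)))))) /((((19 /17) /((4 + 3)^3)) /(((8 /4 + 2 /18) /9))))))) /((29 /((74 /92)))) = 19263125 /54027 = 356.55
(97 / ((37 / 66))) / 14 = 12.36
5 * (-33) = -165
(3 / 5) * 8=24 / 5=4.80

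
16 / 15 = 1.07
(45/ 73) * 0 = 0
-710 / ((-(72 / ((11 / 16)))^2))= 42955 / 663552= 0.06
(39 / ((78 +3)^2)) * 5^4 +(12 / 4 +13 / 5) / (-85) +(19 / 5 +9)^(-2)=13916414219 / 3807129600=3.66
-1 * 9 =-9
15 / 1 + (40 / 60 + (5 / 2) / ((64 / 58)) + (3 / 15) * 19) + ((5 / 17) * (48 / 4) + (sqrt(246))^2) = 4426991 / 16320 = 271.26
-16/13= -1.23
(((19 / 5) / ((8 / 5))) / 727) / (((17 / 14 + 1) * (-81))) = -133 / 7301988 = -0.00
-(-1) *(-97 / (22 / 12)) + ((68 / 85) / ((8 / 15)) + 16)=-779 / 22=-35.41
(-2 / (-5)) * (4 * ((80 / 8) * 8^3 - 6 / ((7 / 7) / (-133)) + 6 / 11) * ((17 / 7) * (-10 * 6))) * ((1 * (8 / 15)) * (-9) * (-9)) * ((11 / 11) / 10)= -5961023.70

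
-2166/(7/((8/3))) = -5776/7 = -825.14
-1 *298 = -298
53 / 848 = 1 / 16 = 0.06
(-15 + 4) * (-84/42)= 22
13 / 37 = 0.35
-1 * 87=-87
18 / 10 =9 / 5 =1.80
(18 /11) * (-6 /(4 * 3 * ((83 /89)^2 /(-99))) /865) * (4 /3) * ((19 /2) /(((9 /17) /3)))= 46052694 /5958985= 7.73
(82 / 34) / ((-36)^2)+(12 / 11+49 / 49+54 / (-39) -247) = -775961177 / 3150576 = -246.29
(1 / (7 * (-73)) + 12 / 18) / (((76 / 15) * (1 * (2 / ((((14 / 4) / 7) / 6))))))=5095 / 932064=0.01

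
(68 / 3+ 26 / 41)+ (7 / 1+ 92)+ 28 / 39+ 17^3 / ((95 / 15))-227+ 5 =6853504 / 10127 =676.76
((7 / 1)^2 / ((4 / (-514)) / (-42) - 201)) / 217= -37779 / 33628676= -0.00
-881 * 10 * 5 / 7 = -44050 / 7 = -6292.86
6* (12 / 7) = 72 / 7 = 10.29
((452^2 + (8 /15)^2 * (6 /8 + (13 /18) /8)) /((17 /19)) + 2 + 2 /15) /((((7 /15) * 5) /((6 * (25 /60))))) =244652.32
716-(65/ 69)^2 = 3404651/ 4761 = 715.11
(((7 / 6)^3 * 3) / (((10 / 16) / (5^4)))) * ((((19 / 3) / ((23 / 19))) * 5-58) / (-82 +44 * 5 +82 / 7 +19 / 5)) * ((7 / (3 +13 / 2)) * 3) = -46156223750 / 21132009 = -2184.19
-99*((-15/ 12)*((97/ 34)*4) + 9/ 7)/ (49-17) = 305811/ 7616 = 40.15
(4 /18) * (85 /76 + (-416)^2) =13152341 /342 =38457.14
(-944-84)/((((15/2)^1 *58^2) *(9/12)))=-2056/37845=-0.05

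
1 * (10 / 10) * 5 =5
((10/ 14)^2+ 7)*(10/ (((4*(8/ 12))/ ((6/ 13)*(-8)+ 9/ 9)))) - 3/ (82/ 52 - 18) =-419886/ 5551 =-75.64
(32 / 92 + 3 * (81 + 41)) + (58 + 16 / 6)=29464 / 69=427.01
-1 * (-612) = 612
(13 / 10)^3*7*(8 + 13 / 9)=261443 / 1800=145.25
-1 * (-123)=123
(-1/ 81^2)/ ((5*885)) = -1/ 29032425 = -0.00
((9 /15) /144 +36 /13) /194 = 0.01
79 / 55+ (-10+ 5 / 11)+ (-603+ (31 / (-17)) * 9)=-586732 / 935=-627.52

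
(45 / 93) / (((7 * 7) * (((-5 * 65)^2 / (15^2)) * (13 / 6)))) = 162 / 16686215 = 0.00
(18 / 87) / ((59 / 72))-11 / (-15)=0.99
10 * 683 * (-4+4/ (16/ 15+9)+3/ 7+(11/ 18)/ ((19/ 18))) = -355965940/ 20083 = -17724.74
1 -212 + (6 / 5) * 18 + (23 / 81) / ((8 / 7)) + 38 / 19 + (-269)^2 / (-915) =-52618607 / 197640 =-266.23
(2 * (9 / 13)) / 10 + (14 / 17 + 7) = 8798 / 1105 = 7.96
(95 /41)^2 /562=9025 /944722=0.01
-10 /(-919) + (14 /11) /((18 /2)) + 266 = 24214802 /90981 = 266.15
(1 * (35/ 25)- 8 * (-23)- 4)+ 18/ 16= 7301/ 40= 182.52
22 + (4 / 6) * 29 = 41.33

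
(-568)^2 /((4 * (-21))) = -80656 /21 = -3840.76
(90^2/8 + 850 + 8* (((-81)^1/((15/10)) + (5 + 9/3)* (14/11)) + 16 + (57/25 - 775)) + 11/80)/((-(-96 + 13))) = -19983339/365200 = -54.72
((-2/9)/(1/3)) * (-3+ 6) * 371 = -742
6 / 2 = 3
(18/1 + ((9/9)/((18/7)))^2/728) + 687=23755687/33696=705.00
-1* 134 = -134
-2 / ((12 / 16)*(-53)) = 8 / 159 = 0.05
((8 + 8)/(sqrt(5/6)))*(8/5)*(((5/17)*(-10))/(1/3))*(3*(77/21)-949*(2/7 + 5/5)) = 6500352*sqrt(30)/119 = 299192.39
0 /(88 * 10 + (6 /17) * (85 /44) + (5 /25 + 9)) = 0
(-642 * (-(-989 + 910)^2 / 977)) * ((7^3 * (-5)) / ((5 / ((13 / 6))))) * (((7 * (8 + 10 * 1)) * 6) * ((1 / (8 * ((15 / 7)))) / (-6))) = 437716348251 / 19540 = 22401041.36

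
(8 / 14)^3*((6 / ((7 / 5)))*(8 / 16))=960 / 2401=0.40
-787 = -787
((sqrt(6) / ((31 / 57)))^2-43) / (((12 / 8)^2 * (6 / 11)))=-18.51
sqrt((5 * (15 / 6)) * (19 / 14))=5 * sqrt(133) / 14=4.12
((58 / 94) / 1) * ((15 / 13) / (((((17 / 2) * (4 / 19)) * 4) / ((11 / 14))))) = 90915 / 1163344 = 0.08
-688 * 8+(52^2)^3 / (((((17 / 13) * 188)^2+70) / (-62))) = -103606366658688 / 5113123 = -20262834.80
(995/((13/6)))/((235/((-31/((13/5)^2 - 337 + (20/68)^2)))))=267426150/1457454349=0.18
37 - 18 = 19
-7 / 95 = -0.07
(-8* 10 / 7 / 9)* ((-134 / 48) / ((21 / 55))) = 36850 / 3969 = 9.28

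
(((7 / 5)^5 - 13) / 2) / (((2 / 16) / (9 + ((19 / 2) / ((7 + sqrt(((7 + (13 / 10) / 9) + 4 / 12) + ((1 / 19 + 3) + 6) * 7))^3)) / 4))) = -42630333737611467564 / 162916847932165625 - 86481328753782 * sqrt(23017930) / 32583369586433125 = -274.40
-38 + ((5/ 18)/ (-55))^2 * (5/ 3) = -4469251/ 117612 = -38.00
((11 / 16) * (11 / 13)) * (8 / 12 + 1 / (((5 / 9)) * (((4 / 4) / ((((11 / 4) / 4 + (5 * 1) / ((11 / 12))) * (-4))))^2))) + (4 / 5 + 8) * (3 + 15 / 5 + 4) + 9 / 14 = 251968909 / 349440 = 721.06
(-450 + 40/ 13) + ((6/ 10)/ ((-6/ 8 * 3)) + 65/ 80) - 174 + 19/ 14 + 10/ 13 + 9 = -13306039/ 21840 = -609.25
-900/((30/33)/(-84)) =83160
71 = 71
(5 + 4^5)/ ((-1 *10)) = -1029/ 10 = -102.90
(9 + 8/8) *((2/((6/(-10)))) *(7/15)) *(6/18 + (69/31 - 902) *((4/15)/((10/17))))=6339.89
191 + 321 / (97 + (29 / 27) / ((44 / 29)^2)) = 194.29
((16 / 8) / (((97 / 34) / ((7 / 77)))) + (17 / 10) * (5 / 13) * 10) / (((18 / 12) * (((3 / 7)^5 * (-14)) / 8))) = -1759049432 / 10111959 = -173.96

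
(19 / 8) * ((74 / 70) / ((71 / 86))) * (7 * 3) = 90687 / 1420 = 63.86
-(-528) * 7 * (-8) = -29568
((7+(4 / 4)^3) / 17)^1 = 8 / 17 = 0.47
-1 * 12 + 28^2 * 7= 5476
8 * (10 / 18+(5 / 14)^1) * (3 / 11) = 460 / 231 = 1.99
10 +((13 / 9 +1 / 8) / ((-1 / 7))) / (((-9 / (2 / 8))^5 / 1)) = 43535647511 / 4353564672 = 10.00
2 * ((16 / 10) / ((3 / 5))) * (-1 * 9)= -48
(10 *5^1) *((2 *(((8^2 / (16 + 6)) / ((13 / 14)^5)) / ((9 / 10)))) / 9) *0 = 0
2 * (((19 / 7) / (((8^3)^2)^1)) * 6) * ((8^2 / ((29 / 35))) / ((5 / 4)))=57 / 7424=0.01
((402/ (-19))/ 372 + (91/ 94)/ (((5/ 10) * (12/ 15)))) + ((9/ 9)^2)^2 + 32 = 3915853/ 110732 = 35.36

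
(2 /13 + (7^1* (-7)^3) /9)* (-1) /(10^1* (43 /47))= 293233 /10062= 29.14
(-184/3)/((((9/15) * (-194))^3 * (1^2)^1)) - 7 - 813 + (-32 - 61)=-67494903494/73926513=-913.00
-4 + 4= 0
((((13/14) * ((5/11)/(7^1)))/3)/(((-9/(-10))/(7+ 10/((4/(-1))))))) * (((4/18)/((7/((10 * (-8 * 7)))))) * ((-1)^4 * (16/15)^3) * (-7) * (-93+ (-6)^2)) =-16187392/18711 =-865.13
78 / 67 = 1.16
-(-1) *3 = 3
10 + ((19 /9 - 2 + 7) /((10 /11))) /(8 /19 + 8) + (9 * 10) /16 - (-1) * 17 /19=596743 /34200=17.45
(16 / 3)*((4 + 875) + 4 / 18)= 126608 / 27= 4689.19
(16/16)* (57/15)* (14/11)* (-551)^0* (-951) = -252966/55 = -4599.38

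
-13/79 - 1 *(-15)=1172/79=14.84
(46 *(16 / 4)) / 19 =184 / 19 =9.68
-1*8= -8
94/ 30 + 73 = 1142/ 15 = 76.13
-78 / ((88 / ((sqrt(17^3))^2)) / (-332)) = 15903381 / 11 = 1445761.91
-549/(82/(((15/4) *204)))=-419985/82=-5121.77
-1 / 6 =-0.17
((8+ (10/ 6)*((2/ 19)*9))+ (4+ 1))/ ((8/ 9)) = 2493/ 152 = 16.40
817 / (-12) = -817 / 12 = -68.08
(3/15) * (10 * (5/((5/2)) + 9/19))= 94/19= 4.95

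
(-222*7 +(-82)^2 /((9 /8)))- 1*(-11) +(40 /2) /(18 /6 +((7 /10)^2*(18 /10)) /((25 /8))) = 136622695 /30771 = 4439.98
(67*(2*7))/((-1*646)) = -469/323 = -1.45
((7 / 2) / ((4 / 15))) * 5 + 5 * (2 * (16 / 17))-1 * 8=67.04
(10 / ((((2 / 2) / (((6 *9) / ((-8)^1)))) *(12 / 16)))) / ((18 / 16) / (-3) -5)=16.74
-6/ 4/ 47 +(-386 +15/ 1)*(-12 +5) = 244115/ 94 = 2596.97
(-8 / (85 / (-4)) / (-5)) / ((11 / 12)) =-384 / 4675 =-0.08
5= 5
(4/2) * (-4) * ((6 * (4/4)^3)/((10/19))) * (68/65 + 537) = -15947688/325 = -49069.81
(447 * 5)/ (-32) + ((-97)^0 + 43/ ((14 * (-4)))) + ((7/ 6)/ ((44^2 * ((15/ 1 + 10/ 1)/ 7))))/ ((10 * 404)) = -571686158657/ 8212512000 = -69.61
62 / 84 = 31 / 42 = 0.74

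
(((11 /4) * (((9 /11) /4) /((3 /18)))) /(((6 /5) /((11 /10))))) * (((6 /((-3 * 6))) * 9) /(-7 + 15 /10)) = 27 /16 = 1.69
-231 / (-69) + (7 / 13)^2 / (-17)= 3.33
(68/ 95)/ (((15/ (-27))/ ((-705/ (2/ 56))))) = 2416176/ 95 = 25433.43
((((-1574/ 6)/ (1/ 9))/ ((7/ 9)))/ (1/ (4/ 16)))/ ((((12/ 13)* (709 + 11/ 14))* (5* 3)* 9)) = -10231/ 1192440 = -0.01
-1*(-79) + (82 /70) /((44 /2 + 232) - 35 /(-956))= 671544331 /8500065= 79.00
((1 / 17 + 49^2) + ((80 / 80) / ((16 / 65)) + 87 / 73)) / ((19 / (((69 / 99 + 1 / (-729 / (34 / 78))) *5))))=6503541079595 / 14748240078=440.97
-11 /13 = -0.85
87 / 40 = 2.18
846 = 846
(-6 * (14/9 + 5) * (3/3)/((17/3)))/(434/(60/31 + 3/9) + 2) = -12449/346664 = -0.04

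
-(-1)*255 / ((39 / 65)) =425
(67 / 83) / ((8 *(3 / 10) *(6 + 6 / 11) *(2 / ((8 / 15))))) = 737 / 53784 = 0.01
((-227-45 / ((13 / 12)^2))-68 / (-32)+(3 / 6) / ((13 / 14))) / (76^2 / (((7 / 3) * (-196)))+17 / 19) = 2314466931 / 103396904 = 22.38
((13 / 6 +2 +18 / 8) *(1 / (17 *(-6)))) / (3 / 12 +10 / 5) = -77 / 2754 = -0.03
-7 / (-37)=7 / 37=0.19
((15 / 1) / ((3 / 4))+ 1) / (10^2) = 21 / 100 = 0.21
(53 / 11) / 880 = 53 / 9680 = 0.01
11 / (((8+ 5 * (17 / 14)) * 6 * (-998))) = -77 / 589818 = -0.00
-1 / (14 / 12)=-0.86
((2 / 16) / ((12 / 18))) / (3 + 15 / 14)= 7 / 152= 0.05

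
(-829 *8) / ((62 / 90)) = -9627.10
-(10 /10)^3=-1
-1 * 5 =-5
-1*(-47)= 47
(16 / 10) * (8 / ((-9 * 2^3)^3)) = -1 / 29160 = -0.00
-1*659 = -659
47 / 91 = 0.52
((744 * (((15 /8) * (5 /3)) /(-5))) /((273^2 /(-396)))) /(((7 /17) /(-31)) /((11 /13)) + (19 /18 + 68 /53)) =113150715480 /106380152333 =1.06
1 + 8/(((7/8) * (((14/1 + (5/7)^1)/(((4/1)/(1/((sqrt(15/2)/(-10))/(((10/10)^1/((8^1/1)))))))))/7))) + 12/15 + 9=-27.32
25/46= 0.54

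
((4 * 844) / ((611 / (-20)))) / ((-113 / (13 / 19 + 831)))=1066951040 / 1311817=813.34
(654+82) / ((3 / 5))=3680 / 3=1226.67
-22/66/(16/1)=-1/48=-0.02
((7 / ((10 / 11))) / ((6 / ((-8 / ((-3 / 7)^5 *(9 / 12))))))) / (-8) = -1294139 / 10935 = -118.35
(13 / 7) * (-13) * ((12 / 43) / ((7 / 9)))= -18252 / 2107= -8.66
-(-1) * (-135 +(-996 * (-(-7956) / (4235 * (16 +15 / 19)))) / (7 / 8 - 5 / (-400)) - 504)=-14667335721 / 19183703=-764.57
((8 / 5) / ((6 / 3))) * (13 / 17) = 52 / 85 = 0.61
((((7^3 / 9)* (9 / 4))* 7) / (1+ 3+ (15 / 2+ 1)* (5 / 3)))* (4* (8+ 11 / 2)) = 194481 / 109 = 1784.23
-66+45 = -21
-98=-98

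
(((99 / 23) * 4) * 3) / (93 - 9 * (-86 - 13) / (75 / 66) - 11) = 7425 / 124499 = 0.06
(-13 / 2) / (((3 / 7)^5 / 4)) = -436982 / 243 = -1798.28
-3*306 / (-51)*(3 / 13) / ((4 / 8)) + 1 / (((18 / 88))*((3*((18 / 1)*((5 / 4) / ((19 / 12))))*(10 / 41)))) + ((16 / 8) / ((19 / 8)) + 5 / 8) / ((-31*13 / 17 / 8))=8.28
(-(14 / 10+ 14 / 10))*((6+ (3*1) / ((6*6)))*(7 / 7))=-511 / 30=-17.03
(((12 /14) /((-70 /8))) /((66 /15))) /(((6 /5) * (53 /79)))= -0.03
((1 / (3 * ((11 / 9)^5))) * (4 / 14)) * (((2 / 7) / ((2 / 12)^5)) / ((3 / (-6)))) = -155.16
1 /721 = 0.00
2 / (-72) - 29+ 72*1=1547 / 36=42.97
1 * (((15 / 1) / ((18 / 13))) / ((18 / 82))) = 2665 / 54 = 49.35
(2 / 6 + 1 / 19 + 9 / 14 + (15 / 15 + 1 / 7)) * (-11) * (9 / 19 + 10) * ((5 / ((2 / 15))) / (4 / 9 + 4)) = -2111.07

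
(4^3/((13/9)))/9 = 4.92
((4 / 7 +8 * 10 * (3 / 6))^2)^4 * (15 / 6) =105800258559305482240 / 5764801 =18352803255360.50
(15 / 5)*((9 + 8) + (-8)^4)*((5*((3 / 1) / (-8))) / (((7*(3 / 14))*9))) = -6855 / 4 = -1713.75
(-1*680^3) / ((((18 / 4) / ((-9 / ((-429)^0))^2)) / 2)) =-11319552000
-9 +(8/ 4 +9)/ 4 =-6.25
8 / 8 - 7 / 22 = 15 / 22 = 0.68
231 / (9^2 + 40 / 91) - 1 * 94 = -675613 / 7411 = -91.16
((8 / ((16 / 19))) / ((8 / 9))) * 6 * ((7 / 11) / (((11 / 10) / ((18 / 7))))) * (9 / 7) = 207765 / 1694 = 122.65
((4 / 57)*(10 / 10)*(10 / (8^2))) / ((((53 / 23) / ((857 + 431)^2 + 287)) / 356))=5660743095 / 2014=2810696.67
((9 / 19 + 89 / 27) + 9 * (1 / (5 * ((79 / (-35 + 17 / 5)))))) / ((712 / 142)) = 694309 / 1141425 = 0.61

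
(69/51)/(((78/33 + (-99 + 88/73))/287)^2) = 1221582267983/99829272737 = 12.24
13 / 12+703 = 8449 / 12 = 704.08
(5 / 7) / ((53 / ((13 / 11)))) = 65 / 4081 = 0.02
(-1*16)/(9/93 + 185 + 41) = -0.07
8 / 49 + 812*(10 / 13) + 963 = 1011415 / 637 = 1587.78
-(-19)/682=19/682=0.03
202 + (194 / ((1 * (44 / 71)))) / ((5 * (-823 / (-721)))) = 23252587 / 90530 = 256.85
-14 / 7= -2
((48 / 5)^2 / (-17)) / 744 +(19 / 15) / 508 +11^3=26724653461 / 20078700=1331.00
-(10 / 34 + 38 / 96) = -563 / 816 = -0.69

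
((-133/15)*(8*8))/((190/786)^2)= -23064384/2375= -9711.32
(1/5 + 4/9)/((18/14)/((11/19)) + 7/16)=35728/147375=0.24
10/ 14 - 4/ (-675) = 3403/ 4725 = 0.72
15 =15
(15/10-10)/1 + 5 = -7/2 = -3.50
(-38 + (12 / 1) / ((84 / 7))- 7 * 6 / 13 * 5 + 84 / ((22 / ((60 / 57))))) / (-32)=133499 / 86944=1.54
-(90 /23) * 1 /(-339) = 0.01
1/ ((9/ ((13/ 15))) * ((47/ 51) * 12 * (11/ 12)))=221/ 23265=0.01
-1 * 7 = -7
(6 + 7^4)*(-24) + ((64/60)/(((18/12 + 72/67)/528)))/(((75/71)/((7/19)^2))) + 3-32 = -2698059982099/46704375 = -57768.89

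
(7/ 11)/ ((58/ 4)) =14/ 319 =0.04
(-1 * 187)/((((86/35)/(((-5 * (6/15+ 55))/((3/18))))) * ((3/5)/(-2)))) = -18129650/43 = -421619.77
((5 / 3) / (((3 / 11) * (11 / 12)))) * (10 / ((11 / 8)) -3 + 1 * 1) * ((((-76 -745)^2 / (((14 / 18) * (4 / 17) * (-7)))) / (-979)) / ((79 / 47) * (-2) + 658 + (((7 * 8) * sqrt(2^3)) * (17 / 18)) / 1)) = 36491074670480895 / 1198432886172676 -1684657575646515 * sqrt(2) / 342409396049336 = 23.49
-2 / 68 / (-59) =1 / 2006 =0.00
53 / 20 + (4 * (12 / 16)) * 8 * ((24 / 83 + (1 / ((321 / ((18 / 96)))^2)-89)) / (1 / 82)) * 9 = -119448090703511 / 76021360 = -1571243.80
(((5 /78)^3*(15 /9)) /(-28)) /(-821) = 625 /32727004128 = 0.00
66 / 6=11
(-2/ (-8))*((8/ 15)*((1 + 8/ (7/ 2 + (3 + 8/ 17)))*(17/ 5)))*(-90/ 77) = -34612/ 30415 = -1.14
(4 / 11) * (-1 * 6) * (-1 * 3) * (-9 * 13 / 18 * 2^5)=-14976 / 11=-1361.45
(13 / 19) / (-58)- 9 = -9931 / 1102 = -9.01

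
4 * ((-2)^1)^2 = 16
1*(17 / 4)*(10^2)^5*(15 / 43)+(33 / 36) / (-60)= 458999999999527 / 30960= 14825581395.33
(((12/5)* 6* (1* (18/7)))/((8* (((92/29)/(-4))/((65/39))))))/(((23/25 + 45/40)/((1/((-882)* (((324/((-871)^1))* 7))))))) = -1262950/609827589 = -0.00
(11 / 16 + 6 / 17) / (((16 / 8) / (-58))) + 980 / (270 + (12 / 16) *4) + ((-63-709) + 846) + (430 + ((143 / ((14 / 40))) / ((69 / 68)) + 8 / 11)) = 5515759551 / 6262256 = 880.79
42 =42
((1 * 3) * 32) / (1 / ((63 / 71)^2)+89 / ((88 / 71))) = 1.31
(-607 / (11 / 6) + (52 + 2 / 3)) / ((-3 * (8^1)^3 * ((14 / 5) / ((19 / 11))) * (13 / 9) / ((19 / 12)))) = 4146085 / 33825792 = 0.12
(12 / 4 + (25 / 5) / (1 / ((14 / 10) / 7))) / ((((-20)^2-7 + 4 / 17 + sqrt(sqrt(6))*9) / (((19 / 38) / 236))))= -116236674225*6^(1 / 4) / 235660578099126802-60886809*6^(3 / 4) / 235660578099126802 + 2660315805*sqrt(6) / 235660578099126802 + 5078706975125 / 235660578099126802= 0.00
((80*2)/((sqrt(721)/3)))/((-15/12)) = -384*sqrt(721)/721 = -14.30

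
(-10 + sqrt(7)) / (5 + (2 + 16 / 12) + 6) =-30 / 43 + 3 * sqrt(7) / 43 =-0.51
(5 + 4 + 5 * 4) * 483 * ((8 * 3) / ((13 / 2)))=672336 / 13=51718.15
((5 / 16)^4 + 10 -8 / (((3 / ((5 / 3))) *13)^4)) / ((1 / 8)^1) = 122923862465185 / 1535088402432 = 80.08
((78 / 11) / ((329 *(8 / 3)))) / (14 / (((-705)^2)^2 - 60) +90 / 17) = 491350328773785 / 321845581873549888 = 0.00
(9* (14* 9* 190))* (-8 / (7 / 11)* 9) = -24377760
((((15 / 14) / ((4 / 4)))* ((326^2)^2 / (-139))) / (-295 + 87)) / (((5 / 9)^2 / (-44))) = -3773804274306 / 63245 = -59669606.68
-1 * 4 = -4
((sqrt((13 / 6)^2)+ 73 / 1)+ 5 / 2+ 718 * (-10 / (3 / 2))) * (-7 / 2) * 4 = 65926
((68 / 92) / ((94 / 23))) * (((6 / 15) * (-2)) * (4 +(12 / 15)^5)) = -459816 / 734375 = -0.63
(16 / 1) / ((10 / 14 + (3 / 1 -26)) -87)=-112 / 765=-0.15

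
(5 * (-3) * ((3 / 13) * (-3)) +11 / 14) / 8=2033 / 1456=1.40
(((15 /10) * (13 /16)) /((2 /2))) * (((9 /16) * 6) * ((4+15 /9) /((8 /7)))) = 41769 /2048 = 20.40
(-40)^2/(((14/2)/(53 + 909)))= 219885.71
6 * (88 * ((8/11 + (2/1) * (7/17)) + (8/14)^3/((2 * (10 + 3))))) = 62356512/75803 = 822.61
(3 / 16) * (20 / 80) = 3 / 64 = 0.05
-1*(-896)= 896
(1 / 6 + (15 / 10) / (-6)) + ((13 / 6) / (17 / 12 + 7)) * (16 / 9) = 1361 / 3636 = 0.37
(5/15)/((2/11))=11/6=1.83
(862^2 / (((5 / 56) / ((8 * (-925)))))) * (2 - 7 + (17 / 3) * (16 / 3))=-13979451485440 / 9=-1553272387271.11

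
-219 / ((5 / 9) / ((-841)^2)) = -1394050851 / 5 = -278810170.20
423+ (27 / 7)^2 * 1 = 21456 / 49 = 437.88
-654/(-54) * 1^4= 12.11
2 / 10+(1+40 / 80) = 17 / 10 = 1.70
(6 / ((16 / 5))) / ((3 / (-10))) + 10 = 15 / 4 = 3.75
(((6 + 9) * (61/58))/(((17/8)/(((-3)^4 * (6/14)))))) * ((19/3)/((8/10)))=7040925/3451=2040.26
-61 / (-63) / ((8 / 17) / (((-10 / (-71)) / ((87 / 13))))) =67405 / 1556604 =0.04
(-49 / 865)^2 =2401 / 748225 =0.00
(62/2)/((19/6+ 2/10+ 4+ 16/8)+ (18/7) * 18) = 210/377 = 0.56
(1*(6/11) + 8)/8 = 47/44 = 1.07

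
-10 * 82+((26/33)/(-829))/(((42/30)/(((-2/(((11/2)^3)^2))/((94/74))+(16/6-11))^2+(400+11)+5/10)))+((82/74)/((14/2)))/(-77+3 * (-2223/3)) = -834129135971677334287343828537/1016825707899405498200544900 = -820.33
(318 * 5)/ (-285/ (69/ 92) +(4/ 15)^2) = -178875/ 42742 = -4.18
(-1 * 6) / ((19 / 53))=-318 / 19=-16.74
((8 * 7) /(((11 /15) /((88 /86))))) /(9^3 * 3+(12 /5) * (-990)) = -160 /387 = -0.41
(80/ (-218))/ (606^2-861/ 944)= -37760/ 37787021607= -0.00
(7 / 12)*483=1127 / 4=281.75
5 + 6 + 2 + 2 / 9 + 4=155 / 9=17.22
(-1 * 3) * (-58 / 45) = 58 / 15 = 3.87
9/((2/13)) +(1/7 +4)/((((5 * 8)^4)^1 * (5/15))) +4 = 62.50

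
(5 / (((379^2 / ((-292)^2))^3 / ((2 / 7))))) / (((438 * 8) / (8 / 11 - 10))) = -180440151454720 / 228205435790926517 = -0.00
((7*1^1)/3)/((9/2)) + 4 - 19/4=-25/108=-0.23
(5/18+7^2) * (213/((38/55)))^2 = 13525885175/2888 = 4683478.25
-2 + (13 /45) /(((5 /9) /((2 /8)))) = -187 /100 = -1.87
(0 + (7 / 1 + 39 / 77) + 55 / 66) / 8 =3853 / 3696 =1.04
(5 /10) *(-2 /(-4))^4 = 1 /32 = 0.03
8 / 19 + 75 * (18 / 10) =2573 / 19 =135.42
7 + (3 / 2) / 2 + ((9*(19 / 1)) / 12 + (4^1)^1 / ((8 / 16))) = 30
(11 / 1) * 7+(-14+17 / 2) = 143 / 2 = 71.50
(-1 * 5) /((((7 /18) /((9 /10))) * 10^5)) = -81 /700000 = -0.00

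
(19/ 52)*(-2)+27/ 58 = -0.27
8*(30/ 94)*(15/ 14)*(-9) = -8100/ 329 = -24.62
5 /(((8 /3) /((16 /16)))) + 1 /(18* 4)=17 /9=1.89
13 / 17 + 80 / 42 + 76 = 28085 / 357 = 78.67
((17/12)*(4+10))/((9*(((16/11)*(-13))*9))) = -1309/101088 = -0.01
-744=-744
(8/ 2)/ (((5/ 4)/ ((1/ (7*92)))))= 4/ 805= 0.00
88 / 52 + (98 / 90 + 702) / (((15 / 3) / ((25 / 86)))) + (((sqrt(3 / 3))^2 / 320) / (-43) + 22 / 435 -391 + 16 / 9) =-1798005593 / 5187520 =-346.60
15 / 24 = 0.62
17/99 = 0.17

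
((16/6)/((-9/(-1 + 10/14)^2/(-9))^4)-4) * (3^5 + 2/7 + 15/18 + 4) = -360439276222/363182463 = -992.45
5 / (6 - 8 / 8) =1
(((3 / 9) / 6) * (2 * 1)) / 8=1 / 72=0.01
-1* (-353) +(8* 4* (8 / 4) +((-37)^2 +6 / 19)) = 33940 / 19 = 1786.32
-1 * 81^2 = -6561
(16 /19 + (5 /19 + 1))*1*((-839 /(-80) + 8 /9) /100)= 0.24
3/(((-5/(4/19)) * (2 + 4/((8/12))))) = -3/190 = -0.02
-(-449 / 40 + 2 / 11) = 11.04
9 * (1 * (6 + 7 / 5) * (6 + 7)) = 865.80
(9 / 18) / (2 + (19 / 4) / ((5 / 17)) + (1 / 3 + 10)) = 30 / 1709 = 0.02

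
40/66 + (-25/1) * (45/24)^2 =-184345/2112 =-87.28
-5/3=-1.67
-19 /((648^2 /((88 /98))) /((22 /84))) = -2299 /216040608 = -0.00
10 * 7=70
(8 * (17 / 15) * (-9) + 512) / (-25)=-2152 / 125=-17.22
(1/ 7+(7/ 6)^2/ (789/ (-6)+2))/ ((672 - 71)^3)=617/ 1012035356262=0.00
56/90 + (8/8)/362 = 10181/16290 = 0.62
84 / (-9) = -28 / 3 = -9.33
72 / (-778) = -36 / 389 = -0.09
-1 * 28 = -28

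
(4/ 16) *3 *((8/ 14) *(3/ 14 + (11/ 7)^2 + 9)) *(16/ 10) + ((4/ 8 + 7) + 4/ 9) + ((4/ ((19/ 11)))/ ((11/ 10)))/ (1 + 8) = 16.19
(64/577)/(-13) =-64/7501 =-0.01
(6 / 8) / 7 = 3 / 28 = 0.11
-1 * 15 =-15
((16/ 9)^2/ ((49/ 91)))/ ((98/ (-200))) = -332800/ 27783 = -11.98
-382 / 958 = -191 / 479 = -0.40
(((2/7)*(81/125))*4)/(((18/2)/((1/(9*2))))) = 4/875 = 0.00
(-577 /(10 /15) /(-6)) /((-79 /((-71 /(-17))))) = -40967 /5372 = -7.63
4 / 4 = 1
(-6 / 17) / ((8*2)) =-3 / 136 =-0.02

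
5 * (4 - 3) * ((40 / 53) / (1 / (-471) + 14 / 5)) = 471000 / 349217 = 1.35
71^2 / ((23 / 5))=25205 / 23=1095.87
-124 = -124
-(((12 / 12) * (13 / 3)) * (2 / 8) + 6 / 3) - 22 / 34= -761 / 204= -3.73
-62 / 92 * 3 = -93 / 46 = -2.02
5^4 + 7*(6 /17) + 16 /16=10684 /17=628.47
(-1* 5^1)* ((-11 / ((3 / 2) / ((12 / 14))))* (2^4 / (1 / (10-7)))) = 10560 / 7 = 1508.57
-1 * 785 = -785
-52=-52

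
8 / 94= 4 / 47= 0.09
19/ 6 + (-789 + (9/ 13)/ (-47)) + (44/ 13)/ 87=-27847505/ 35438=-785.81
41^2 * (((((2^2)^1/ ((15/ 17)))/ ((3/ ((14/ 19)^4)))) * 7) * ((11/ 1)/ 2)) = 169063360928/ 5864445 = 28828.54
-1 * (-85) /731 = 5 /43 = 0.12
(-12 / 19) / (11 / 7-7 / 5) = -3.68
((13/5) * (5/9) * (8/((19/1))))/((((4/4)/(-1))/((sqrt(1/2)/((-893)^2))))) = -52 * sqrt(2)/136363779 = -0.00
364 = 364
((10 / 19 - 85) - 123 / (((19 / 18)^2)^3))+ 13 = -7546045994 / 47045881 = -160.40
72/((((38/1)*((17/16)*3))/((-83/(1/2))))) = -31872/323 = -98.67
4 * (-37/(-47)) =148/47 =3.15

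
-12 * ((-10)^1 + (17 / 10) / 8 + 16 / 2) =429 / 20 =21.45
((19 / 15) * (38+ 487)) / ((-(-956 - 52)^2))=-95 / 145152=-0.00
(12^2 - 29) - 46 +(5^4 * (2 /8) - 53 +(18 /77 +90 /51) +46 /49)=6420963 /36652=175.19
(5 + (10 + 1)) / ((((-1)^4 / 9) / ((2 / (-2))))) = -144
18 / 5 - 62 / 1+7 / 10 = -57.70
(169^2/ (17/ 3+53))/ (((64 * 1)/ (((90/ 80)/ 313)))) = 771147/ 28205056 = 0.03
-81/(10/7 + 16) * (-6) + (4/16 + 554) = 142041/244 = 582.14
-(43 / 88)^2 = -0.24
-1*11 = -11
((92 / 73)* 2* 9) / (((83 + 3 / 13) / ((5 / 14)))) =26910 / 276451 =0.10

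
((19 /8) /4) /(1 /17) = 323 /32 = 10.09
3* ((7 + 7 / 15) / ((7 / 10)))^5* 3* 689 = 23119003648 / 27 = 856259394.37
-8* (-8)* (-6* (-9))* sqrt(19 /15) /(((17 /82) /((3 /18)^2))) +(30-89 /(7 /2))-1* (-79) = 585 /7 +2624* sqrt(285) /85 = 604.73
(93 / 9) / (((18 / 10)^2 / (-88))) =-68200 / 243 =-280.66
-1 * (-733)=733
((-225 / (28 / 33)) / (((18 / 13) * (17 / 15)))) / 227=-160875 / 216104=-0.74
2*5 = 10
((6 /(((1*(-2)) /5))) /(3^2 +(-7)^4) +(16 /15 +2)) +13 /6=18896 /3615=5.23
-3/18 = -0.17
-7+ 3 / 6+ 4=-5 / 2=-2.50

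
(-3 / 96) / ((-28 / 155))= 155 / 896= 0.17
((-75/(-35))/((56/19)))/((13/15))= 4275/5096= 0.84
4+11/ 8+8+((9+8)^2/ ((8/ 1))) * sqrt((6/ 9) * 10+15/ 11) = 107/ 8+289 * sqrt(8745)/ 264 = 115.75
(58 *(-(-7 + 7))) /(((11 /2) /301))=0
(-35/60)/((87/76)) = -133/261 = -0.51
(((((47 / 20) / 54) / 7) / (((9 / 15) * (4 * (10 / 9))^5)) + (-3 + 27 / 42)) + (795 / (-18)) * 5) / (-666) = 3839590297211 / 11457331200000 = 0.34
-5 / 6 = -0.83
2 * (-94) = -188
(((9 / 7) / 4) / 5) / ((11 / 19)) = 171 / 1540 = 0.11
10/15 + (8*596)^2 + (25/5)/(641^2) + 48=28022749005473/1232643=22733872.67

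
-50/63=-0.79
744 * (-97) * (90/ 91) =-6495120/ 91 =-71374.95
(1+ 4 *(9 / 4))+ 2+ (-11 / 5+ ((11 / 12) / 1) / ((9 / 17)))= 11.53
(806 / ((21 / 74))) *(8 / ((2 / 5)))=1192880 / 21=56803.81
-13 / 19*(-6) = 4.11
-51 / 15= -17 / 5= -3.40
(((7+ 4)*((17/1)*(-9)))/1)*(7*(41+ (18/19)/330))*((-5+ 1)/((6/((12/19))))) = 367121664/1805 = 203391.50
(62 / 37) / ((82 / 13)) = 403 / 1517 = 0.27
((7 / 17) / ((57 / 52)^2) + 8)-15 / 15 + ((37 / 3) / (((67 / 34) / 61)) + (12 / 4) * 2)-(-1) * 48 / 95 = 7320346097 / 18503055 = 395.63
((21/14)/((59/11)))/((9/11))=0.34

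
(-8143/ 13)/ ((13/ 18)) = -146574/ 169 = -867.30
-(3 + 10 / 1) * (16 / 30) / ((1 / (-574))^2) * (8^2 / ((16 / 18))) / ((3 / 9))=-2467116288 / 5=-493423257.60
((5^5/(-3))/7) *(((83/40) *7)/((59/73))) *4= -3786875/354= -10697.39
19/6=3.17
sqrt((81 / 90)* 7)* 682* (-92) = -94116* sqrt(70) / 5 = -157486.19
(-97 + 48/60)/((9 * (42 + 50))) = -481/4140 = -0.12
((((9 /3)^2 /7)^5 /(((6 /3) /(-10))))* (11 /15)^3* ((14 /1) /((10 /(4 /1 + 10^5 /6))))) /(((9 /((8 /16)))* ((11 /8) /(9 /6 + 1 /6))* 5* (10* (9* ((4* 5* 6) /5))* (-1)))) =1512863 /1500625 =1.01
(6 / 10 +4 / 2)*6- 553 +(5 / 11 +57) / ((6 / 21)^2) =166.42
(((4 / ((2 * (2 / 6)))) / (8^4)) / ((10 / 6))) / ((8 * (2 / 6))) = 27 / 81920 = 0.00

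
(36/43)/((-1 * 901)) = -36/38743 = -0.00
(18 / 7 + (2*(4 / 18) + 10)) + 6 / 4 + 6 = 2585 / 126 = 20.52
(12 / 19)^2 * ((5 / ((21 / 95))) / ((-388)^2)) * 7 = 75 / 178771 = 0.00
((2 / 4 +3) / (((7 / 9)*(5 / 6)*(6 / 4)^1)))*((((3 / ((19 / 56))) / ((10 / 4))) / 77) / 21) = 288 / 36575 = 0.01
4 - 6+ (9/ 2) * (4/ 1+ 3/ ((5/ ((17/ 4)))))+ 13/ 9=10411/ 360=28.92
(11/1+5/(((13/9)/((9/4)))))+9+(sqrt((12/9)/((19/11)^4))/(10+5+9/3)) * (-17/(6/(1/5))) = 1445/52 - 2057 * sqrt(3)/292410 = 27.78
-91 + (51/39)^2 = -15090/169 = -89.29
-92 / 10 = -46 / 5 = -9.20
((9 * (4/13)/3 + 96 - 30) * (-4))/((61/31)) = -107880/793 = -136.04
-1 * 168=-168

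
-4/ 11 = -0.36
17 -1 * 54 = -37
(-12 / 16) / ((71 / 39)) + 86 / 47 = 18925 / 13348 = 1.42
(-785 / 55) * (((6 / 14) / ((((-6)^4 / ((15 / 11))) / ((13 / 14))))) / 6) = -10205 / 10245312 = -0.00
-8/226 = -4/113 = -0.04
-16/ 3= -5.33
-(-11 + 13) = -2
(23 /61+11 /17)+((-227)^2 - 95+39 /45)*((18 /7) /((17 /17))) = 4800453276 /36295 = 132262.11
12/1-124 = -112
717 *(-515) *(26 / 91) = -738510 / 7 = -105501.43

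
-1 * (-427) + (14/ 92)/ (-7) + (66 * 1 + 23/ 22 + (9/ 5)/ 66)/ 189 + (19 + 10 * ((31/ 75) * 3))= 31336061/ 68310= 458.73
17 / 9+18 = 19.89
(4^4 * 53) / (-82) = -6784 / 41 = -165.46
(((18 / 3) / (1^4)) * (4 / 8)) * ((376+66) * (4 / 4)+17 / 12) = 5321 / 4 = 1330.25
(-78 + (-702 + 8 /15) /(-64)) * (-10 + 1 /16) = 1705487 /2560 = 666.21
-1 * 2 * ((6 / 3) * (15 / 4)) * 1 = -15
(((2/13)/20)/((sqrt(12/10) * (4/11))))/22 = sqrt(30)/6240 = 0.00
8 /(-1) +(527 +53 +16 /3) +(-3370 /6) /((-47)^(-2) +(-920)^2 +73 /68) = 44041106169056 /76283758875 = 577.33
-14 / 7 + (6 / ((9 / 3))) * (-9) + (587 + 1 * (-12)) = 555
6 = 6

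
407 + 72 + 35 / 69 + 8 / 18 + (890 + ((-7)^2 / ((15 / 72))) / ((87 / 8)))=41768252 / 30015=1391.58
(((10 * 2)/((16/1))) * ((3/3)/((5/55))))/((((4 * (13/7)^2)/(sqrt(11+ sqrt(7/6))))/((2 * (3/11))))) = 245 * sqrt(6 * sqrt(42)+ 396)/2704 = 1.89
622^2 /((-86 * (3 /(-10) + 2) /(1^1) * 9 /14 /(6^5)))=-23398744320 /731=-32009226.16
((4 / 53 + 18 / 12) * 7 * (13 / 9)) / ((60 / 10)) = 15197 / 5724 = 2.65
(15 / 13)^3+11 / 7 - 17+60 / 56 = -394347 / 30758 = -12.82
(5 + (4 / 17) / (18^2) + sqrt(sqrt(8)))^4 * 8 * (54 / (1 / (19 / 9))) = 304 * (1377 * 2^(3 / 4) + 6886)^4 / 1198435061547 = 1818677.36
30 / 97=0.31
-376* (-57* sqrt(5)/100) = 5358* sqrt(5)/25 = 479.23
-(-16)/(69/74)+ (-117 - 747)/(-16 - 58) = 73616/2553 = 28.84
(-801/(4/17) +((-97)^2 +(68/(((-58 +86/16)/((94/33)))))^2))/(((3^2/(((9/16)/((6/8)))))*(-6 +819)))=4646497631515/7532234881776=0.62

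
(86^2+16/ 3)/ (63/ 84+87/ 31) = 393328/ 189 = 2081.10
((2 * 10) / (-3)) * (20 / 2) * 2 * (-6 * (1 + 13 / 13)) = 1600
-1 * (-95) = 95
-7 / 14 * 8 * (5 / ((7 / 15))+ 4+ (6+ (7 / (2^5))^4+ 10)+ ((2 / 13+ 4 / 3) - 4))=-8073642097 / 71565312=-112.82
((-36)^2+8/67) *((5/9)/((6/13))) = 2822300/1809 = 1560.14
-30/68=-15/34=-0.44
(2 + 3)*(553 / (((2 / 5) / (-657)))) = -9083025 / 2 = -4541512.50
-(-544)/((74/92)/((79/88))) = 247112/407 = 607.15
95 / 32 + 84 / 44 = 1717 / 352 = 4.88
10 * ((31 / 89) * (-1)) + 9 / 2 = 181 / 178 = 1.02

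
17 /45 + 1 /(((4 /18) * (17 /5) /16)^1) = 16489 /765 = 21.55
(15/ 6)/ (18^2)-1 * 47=-30451/ 648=-46.99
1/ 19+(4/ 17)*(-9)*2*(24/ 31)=-32305/ 10013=-3.23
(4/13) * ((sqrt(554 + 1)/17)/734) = 2 * sqrt(555)/81107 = 0.00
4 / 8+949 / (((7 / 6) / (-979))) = -11148845 / 14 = -796346.07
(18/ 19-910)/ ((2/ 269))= -2323084/ 19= -122267.58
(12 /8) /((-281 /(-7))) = 21 /562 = 0.04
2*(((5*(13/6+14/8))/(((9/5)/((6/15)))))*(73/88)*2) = 17155/1188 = 14.44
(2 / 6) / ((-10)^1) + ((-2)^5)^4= 31457279 / 30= 1048575.97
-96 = -96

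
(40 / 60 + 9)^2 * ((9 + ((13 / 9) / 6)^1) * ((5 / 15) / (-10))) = -419659 / 14580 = -28.78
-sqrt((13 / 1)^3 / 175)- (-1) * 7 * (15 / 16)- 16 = -151 / 16- 13 * sqrt(91) / 35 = -12.98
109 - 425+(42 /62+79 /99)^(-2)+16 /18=-58061126575 /184525056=-314.65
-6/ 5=-1.20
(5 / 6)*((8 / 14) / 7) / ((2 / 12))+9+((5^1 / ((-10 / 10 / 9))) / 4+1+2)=227 / 196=1.16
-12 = -12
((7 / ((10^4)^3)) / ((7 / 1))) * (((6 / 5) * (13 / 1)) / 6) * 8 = 13 / 625000000000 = 0.00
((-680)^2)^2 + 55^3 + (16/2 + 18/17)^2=61792224746091/289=213813926457.06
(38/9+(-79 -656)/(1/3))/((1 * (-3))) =19807/27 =733.59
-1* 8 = -8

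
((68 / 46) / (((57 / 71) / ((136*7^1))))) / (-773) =-2298128 / 1013403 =-2.27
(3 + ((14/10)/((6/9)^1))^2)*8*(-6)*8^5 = -11654922.24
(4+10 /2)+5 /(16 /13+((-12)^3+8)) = 201031 /22344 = 9.00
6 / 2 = 3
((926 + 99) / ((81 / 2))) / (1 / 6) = 4100 / 27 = 151.85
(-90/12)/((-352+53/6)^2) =-270/4239481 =-0.00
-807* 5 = -4035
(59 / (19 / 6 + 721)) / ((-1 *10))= -177 / 21725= -0.01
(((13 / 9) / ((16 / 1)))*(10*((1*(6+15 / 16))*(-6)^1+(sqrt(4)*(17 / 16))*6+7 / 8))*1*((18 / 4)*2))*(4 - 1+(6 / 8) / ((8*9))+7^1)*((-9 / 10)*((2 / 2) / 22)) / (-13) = -20181 / 2816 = -7.17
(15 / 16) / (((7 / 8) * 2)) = 15 / 28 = 0.54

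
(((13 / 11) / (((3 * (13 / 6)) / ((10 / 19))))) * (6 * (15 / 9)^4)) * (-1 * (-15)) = 125000 / 1881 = 66.45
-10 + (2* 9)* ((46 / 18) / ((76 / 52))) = 408 / 19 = 21.47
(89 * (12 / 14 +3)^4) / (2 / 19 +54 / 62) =27858668661 / 1380575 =20179.03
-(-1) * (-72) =-72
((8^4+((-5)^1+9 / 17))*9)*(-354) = -221605416 / 17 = -13035612.71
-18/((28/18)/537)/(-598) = 43497/4186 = 10.39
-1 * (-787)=787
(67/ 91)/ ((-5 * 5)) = -67/ 2275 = -0.03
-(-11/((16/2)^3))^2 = -121/262144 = -0.00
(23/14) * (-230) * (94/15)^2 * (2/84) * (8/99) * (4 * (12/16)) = -18696976/218295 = -85.65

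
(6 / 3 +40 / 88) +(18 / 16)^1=315 / 88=3.58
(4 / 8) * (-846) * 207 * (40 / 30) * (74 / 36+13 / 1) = -1757706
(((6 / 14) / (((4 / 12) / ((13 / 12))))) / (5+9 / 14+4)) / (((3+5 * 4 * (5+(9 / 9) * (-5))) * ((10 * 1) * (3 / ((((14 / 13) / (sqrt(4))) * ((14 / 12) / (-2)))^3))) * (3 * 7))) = -0.00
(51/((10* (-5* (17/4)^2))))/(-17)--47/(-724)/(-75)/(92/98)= 612691/144372840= 0.00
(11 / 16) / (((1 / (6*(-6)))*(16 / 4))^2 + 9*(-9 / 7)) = -6237 / 104864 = -0.06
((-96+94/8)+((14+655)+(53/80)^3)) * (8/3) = 99846959/64000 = 1560.11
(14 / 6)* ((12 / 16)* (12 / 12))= 7 / 4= 1.75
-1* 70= -70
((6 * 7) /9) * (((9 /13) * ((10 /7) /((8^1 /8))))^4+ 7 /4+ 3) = 1565364259 /58778538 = 26.63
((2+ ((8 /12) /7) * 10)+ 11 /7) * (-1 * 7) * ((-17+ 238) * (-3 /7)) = 20995 /7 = 2999.29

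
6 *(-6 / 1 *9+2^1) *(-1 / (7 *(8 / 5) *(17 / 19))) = 3705 / 119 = 31.13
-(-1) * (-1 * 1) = -1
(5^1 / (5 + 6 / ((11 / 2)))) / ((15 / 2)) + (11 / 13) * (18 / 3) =5.19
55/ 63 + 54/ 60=1117/ 630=1.77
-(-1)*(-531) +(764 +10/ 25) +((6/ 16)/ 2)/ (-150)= 186719/ 800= 233.40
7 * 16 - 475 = -363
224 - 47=177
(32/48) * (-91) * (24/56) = -26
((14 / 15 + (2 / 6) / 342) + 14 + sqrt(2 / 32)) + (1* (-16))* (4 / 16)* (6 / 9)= 128431 / 10260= 12.52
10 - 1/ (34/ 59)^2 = 8079/ 1156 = 6.99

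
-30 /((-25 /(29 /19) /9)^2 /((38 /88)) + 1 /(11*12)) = -89919720 /23012707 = -3.91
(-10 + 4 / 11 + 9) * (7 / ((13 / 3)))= -147 / 143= -1.03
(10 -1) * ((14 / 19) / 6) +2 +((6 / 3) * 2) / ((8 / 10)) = 154 / 19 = 8.11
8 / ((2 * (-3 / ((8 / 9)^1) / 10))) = -320 / 27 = -11.85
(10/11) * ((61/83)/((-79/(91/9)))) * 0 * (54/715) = 0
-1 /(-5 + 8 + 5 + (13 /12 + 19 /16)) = -48 /493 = -0.10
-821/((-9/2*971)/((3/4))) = 821/5826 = 0.14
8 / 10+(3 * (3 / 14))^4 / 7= 1108453 / 1344560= 0.82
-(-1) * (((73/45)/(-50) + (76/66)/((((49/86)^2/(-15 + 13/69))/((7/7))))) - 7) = -11631356117/195252750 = -59.57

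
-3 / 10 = -0.30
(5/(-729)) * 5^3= -0.86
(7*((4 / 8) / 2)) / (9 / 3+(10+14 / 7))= 7 / 60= 0.12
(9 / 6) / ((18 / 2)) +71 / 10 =109 / 15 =7.27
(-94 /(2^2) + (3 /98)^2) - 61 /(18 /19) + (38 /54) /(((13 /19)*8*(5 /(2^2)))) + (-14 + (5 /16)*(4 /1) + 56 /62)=-13014553912 /130626405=-99.63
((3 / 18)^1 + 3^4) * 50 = 12175 / 3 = 4058.33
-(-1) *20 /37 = 20 /37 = 0.54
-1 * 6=-6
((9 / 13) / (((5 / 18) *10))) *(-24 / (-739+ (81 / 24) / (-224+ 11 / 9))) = 0.01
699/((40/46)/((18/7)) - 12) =-144693/2414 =-59.94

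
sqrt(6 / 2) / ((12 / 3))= 0.43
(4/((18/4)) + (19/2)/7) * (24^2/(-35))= -9056/245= -36.96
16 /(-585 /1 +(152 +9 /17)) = -34 /919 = -0.04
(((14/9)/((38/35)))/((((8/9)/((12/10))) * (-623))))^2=441/45751696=0.00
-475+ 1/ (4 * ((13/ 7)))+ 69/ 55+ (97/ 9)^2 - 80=-101339747/ 231660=-437.45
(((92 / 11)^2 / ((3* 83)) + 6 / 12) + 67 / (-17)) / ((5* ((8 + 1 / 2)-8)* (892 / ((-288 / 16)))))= 9711951 / 380730130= 0.03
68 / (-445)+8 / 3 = 3356 / 1335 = 2.51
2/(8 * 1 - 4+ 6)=1/5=0.20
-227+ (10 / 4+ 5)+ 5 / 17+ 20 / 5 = -7317 / 34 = -215.21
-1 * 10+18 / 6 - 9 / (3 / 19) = -64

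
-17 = -17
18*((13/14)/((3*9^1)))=13/21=0.62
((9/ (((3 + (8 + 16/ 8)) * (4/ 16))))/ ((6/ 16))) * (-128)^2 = 1572864/ 13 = 120989.54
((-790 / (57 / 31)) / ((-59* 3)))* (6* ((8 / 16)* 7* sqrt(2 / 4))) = 85715* sqrt(2) / 3363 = 36.04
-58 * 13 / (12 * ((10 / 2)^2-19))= -377 / 36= -10.47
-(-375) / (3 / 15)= 1875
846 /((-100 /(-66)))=13959 /25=558.36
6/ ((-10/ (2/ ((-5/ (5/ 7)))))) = 6/ 35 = 0.17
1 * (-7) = -7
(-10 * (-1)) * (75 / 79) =750 / 79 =9.49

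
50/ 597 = 0.08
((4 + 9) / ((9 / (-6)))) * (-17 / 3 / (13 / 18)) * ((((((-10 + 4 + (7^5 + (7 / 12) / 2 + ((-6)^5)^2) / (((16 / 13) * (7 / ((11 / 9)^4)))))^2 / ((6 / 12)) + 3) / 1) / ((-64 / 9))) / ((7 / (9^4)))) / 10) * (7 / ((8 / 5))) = -1924729222154354578.72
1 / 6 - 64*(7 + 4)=-4223 / 6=-703.83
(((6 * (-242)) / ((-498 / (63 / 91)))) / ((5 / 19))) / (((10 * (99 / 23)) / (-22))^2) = 2.00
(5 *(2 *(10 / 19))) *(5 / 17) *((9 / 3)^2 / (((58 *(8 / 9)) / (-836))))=-111375 / 493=-225.91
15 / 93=5 / 31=0.16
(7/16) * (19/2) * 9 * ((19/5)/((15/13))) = 98553/800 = 123.19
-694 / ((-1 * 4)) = 347 / 2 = 173.50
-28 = -28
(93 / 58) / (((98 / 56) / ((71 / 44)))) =6603 / 4466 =1.48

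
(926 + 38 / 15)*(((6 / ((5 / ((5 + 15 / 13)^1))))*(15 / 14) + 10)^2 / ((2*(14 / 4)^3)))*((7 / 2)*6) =29604242560 / 405769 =72958.36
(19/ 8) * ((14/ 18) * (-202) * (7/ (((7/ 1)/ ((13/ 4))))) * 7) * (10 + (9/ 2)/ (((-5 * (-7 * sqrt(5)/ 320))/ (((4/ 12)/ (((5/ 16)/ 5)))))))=-5588128 * sqrt(5)/ 15 - 6112015/ 72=-917918.04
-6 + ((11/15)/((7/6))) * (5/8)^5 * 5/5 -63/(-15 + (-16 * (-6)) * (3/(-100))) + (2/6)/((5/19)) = -294750727/256327680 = -1.15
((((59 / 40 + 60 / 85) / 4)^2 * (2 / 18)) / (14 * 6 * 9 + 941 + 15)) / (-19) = -2199289 / 2165896396800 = -0.00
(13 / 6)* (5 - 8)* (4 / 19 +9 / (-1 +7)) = -845 / 76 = -11.12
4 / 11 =0.36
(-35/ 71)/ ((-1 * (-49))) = -0.01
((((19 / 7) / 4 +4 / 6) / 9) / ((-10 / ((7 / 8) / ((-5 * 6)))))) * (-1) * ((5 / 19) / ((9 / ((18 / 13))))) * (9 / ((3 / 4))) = -113 / 533520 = -0.00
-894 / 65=-13.75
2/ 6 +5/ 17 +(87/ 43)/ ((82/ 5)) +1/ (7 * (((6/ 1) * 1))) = 0.77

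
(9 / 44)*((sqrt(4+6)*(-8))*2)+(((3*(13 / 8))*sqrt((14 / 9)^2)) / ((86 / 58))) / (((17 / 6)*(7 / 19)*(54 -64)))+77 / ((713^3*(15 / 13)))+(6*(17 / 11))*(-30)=-48732968613450799 / 174875875618620 -36*sqrt(10) / 11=-289.02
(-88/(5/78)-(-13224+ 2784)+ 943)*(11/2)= 550561/10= 55056.10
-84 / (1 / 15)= -1260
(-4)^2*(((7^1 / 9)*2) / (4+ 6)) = 112 / 45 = 2.49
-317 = -317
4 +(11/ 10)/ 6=251/ 60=4.18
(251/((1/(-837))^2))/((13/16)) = 2813485104/13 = 216421931.08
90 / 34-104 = -1723 / 17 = -101.35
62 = 62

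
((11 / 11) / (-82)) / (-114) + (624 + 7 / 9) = 624.78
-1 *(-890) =890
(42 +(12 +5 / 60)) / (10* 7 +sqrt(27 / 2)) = 22715 / 29319-649* sqrt(6) / 39092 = 0.73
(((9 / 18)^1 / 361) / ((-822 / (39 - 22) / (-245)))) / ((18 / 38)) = 0.01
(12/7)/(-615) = -4/1435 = -0.00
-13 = -13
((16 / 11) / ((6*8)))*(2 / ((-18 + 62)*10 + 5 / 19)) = 38 / 276045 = 0.00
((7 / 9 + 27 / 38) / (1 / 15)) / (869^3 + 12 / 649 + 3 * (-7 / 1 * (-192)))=1651705 / 48552494290194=0.00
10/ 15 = 2/ 3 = 0.67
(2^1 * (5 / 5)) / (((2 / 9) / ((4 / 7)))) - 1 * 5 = 1 / 7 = 0.14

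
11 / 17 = 0.65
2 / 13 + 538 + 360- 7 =11585 / 13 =891.15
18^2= 324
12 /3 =4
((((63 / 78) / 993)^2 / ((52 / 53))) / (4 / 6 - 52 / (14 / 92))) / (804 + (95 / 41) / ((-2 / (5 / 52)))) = -319431 / 129873944694787228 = -0.00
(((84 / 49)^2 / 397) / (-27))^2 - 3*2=-20434637030 / 3405772881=-6.00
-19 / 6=-3.17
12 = 12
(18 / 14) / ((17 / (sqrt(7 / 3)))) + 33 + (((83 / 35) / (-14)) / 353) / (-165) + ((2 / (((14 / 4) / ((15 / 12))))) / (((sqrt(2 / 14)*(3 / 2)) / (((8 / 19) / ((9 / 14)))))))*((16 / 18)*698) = 3*sqrt(21) / 119 + 941821733 / 28540050 + 893440*sqrt(7) / 4617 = 545.10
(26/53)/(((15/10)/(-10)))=-520/159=-3.27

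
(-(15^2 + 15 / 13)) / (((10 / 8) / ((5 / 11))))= -11760 / 143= -82.24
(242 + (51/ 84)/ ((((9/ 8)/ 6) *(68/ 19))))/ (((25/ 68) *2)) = 173434/ 525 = 330.35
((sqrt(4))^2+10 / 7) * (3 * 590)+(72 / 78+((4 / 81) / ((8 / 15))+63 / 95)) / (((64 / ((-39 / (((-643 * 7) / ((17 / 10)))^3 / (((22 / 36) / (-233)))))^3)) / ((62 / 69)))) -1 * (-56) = 9664.57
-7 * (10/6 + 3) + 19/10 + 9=-21.77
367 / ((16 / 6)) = 1101 / 8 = 137.62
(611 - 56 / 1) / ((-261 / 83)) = -15355 / 87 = -176.49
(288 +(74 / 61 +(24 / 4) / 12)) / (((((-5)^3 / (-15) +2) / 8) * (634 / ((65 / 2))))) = 11.50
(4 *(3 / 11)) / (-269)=-12 / 2959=-0.00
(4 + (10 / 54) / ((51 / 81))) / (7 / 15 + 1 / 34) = 8.66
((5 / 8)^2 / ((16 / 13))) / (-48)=-325 / 49152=-0.01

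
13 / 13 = 1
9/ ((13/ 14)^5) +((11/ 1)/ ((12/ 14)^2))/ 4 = 897146831/ 53466192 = 16.78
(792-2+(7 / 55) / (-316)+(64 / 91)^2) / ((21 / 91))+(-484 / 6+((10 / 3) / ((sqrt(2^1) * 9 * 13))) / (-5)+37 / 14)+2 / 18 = 333549564709 / 99639540-sqrt(2) / 351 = 3347.56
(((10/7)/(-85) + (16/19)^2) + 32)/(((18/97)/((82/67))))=5585418110/25904277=215.62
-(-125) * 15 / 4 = 1875 / 4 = 468.75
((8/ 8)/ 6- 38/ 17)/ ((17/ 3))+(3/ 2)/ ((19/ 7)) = 1030/ 5491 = 0.19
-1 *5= -5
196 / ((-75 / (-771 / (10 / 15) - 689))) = 361718 / 75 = 4822.91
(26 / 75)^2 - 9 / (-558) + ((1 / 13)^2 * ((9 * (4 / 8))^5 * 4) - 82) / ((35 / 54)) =-58.99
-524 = -524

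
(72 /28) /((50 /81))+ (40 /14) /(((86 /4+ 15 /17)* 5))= 558169 /133175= 4.19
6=6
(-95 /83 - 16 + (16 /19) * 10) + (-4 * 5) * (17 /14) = -364389 /11039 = -33.01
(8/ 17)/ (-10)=-4/ 85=-0.05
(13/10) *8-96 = -428/5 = -85.60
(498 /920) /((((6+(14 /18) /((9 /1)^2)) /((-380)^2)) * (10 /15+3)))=3931744860 /1108393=3547.25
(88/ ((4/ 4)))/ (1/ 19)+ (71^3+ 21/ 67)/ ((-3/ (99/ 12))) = -131666271/ 134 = -982584.11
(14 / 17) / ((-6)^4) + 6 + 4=110167 / 11016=10.00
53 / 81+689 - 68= 50354 / 81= 621.65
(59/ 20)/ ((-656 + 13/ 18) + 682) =531/ 4810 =0.11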